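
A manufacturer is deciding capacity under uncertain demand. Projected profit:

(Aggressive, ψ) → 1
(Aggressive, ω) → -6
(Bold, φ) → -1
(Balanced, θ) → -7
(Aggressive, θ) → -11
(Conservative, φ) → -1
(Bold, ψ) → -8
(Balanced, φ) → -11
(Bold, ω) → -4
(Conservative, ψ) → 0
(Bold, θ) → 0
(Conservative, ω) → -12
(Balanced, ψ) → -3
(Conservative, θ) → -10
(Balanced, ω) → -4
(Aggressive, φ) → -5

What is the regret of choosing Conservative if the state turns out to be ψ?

Best payoff under ψ is 1.
Regret = 1 − 0 = 1.

1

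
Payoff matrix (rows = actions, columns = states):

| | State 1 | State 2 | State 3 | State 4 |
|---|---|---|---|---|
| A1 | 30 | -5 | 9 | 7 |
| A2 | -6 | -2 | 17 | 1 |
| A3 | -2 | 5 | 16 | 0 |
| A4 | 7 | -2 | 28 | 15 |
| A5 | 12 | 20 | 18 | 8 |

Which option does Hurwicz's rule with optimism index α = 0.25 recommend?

A5

A1: 0.25·30 + 0.75·(-5) = 3.75
A2: 0.25·17 + 0.75·(-6) = -0.25
A3: 0.25·16 + 0.75·(-2) = 2.5
A4: 0.25·28 + 0.75·(-2) = 5.5
A5: 0.25·20 + 0.75·8 = 11
Highest Hurwicz score = 11 → A5.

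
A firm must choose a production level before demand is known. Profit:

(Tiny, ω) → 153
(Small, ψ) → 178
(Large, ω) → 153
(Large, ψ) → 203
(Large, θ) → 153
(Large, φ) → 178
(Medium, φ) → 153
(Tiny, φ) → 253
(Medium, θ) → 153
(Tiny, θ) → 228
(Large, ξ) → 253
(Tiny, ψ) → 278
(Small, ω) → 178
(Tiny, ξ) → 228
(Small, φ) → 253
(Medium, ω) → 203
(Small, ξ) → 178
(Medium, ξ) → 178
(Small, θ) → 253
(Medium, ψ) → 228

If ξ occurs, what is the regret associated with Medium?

Best payoff under ξ is 253.
Regret = 253 − 178 = 75.

75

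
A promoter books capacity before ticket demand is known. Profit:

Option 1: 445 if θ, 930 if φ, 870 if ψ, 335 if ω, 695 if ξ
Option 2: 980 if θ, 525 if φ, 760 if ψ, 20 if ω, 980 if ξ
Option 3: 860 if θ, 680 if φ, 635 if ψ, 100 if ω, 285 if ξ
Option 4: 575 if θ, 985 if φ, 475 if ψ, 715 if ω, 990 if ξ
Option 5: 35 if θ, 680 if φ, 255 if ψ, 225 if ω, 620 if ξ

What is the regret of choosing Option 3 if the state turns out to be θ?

120

Best payoff under θ is 980.
Regret = 980 − 860 = 120.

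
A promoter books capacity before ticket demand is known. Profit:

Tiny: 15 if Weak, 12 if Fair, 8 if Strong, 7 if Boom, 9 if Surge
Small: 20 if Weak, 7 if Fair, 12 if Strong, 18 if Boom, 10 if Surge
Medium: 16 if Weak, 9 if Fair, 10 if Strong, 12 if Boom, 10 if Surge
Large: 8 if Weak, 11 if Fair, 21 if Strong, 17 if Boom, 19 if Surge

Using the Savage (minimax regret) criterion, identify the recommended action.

Column bests: Weak=20, Fair=12, Strong=21, Boom=18, Surge=19.
Tiny regrets: 5, 0, 13, 11, 10 → max 13
Small regrets: 0, 5, 9, 0, 9 → max 9
Medium regrets: 4, 3, 11, 6, 9 → max 11
Large regrets: 12, 1, 0, 1, 0 → max 12
Smallest max regret = 9 → Small.

Small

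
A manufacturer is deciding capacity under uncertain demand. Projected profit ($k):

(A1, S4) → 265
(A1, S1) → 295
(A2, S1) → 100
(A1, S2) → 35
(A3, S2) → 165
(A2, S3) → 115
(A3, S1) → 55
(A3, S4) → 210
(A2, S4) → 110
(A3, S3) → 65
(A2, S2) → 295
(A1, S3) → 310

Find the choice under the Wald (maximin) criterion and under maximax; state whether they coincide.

Row minima: A1=35, A2=100, A3=55
Best worst-case = 100 → A2.
Row maxima: A1=310, A2=295, A3=210
Best best-case = 310 → A1.

maximin → A2; maximax → A1 (disagree)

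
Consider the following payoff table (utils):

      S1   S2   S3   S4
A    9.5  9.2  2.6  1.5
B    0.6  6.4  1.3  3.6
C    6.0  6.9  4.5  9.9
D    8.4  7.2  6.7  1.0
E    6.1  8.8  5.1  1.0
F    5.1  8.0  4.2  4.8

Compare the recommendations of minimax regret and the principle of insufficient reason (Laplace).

minimax regret → C; laplace → C (agree)

Column bests: S1=9.5, S2=9.2, S3=6.7, S4=9.9.
A regrets: 0.0, 0.0, 4.1, 8.4 → max 8.4
B regrets: 8.9, 2.8, 5.4, 6.3 → max 8.9
C regrets: 3.5, 2.3, 2.2, 0.0 → max 3.5
D regrets: 1.1, 2.0, 0.0, 8.9 → max 8.9
E regrets: 3.4, 0.4, 1.6, 8.9 → max 8.9
F regrets: 4.4, 1.2, 2.5, 5.1 → max 5.1
Smallest max regret = 3.5 → C.
Row averages: A=5.7, B=2.975, C=6.825, D=5.825, E=5.25, F=5.525
Highest average = 6.825 → C.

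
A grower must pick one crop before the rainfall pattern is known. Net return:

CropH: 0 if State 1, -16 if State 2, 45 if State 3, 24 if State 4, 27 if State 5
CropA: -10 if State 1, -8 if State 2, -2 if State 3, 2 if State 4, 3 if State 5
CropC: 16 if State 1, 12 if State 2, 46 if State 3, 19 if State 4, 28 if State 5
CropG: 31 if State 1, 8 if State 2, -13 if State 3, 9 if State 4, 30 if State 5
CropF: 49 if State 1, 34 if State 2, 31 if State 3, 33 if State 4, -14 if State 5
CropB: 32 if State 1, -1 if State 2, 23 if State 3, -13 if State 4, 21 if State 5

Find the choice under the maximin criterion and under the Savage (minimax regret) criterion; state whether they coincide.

maximin → CropC; minimax regret → CropC (agree)

Row minima: CropH=-16, CropA=-10, CropC=12, CropG=-13, CropF=-14, CropB=-13
Best worst-case = 12 → CropC.
Column bests: State 1=49, State 2=34, State 3=46, State 4=33, State 5=30.
CropH regrets: 49, 50, 1, 9, 3 → max 50
CropA regrets: 59, 42, 48, 31, 27 → max 59
CropC regrets: 33, 22, 0, 14, 2 → max 33
CropG regrets: 18, 26, 59, 24, 0 → max 59
CropF regrets: 0, 0, 15, 0, 44 → max 44
CropB regrets: 17, 35, 23, 46, 9 → max 46
Smallest max regret = 33 → CropC.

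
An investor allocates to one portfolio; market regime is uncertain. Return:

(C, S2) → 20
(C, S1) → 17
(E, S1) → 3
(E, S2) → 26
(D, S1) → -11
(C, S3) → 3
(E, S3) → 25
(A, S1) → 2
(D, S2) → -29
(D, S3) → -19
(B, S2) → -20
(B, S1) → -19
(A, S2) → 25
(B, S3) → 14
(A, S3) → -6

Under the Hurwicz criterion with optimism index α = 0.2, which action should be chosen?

A: 0.2·25 + 0.8·(-6) = 0.2
B: 0.2·14 + 0.8·(-20) = -13.2
C: 0.2·20 + 0.8·3 = 6.4
D: 0.2·(-11) + 0.8·(-29) = -25.4
E: 0.2·26 + 0.8·3 = 7.6
Highest Hurwicz score = 7.6 → E.

E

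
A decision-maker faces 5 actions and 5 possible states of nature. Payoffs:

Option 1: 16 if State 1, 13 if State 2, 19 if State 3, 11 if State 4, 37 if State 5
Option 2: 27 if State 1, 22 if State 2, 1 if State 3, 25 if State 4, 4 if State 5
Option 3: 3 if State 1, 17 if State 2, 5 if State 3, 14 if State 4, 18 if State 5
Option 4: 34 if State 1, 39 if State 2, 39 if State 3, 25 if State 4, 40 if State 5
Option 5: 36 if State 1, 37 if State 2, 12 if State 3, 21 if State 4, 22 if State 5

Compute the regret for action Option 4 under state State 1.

Best payoff under State 1 is 36.
Regret = 36 − 34 = 2.

2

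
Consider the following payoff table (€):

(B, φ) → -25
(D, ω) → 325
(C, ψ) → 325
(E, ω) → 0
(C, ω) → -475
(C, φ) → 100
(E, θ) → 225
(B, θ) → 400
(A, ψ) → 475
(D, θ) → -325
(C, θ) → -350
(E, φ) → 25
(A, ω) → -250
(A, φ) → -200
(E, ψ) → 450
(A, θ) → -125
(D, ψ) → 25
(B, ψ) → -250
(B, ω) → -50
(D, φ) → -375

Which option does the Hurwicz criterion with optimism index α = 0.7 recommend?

A: 0.7·475 + 0.3·(-250) = 257.5
B: 0.7·400 + 0.3·(-250) = 205
C: 0.7·325 + 0.3·(-475) = 85
D: 0.7·325 + 0.3·(-375) = 115
E: 0.7·450 + 0.3·0 = 315
Highest Hurwicz score = 315 → E.

E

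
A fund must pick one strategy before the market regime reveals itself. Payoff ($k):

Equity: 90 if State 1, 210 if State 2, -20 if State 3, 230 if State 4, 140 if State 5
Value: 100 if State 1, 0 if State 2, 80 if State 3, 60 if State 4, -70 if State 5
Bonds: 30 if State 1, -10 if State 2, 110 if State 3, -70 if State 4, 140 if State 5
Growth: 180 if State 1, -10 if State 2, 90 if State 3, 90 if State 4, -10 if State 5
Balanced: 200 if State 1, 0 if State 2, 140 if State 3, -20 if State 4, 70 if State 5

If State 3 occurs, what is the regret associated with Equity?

160

Best payoff under State 3 is 140.
Regret = 140 − (-20) = 160.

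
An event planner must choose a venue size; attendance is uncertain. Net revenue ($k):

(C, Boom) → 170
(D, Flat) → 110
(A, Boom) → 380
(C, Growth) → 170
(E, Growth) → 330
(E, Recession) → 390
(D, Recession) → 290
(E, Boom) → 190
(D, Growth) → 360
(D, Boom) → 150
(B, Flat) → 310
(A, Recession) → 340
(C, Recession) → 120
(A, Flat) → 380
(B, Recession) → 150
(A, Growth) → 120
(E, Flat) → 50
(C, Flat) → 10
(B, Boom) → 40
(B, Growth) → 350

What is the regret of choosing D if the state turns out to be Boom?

Best payoff under Boom is 380.
Regret = 380 − 150 = 230.

230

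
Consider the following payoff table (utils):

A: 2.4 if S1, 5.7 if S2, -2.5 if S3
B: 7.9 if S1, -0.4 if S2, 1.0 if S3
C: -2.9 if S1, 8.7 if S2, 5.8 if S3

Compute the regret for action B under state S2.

Best payoff under S2 is 8.7.
Regret = 8.7 − (-0.4) = 9.1.

9.1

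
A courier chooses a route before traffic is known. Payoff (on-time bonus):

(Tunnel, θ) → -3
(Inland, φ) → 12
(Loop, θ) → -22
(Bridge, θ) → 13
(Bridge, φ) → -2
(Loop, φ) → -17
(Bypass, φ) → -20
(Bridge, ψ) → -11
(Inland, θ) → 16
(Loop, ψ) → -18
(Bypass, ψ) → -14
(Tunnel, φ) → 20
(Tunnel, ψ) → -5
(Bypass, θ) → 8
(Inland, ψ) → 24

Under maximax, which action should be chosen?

Inland

Row maxima: Bridge=13, Tunnel=20, Loop=-17, Inland=24, Bypass=8
Best best-case = 24 → Inland.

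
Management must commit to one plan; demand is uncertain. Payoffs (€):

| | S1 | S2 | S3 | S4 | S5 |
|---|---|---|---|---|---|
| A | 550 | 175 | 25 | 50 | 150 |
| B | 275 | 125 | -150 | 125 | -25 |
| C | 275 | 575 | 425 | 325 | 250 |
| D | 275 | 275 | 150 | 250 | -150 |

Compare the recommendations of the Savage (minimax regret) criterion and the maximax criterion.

Column bests: S1=550, S2=575, S3=425, S4=325, S5=250.
A regrets: 0, 400, 400, 275, 100 → max 400
B regrets: 275, 450, 575, 200, 275 → max 575
C regrets: 275, 0, 0, 0, 0 → max 275
D regrets: 275, 300, 275, 75, 400 → max 400
Smallest max regret = 275 → C.
Row maxima: A=550, B=275, C=575, D=275
Best best-case = 575 → C.

minimax regret → C; maximax → C (agree)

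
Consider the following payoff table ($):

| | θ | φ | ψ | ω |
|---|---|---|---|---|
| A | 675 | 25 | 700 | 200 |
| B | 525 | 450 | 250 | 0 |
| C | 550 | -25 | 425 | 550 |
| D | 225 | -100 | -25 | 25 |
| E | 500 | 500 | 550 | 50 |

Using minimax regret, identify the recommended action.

Column bests: θ=675, φ=500, ψ=700, ω=550.
A regrets: 0, 475, 0, 350 → max 475
B regrets: 150, 50, 450, 550 → max 550
C regrets: 125, 525, 275, 0 → max 525
D regrets: 450, 600, 725, 525 → max 725
E regrets: 175, 0, 150, 500 → max 500
Smallest max regret = 475 → A.

A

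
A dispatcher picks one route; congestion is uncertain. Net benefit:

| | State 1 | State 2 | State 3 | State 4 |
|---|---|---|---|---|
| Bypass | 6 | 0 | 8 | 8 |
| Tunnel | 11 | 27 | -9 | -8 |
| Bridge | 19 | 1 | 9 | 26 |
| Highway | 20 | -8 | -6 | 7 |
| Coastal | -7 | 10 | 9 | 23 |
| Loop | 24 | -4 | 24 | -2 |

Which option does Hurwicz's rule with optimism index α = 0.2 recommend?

Bypass: 0.2·8 + 0.8·0 = 1.6
Tunnel: 0.2·27 + 0.8·(-9) = -1.8
Bridge: 0.2·26 + 0.8·1 = 6
Highway: 0.2·20 + 0.8·(-8) = -2.4
Coastal: 0.2·23 + 0.8·(-7) = -1
Loop: 0.2·24 + 0.8·(-4) = 1.6
Highest Hurwicz score = 6 → Bridge.

Bridge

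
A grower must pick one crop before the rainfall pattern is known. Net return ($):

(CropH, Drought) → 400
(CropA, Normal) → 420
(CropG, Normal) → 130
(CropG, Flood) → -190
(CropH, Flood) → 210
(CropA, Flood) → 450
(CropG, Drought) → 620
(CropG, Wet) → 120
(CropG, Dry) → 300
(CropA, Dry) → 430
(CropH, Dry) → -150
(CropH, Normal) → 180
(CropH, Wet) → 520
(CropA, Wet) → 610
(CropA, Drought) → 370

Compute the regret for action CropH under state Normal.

Best payoff under Normal is 420.
Regret = 420 − 180 = 240.

240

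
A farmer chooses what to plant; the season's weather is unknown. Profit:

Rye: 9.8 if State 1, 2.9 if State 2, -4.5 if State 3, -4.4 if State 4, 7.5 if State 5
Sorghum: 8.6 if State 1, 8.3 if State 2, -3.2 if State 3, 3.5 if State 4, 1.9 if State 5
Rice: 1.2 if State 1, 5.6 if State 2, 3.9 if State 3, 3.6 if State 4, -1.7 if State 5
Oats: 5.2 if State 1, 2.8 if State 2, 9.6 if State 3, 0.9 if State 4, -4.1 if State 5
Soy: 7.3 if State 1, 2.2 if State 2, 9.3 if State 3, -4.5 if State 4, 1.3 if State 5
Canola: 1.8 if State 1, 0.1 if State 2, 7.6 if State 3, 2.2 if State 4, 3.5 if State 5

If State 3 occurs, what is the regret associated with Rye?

14.1

Best payoff under State 3 is 9.6.
Regret = 9.6 − (-4.5) = 14.1.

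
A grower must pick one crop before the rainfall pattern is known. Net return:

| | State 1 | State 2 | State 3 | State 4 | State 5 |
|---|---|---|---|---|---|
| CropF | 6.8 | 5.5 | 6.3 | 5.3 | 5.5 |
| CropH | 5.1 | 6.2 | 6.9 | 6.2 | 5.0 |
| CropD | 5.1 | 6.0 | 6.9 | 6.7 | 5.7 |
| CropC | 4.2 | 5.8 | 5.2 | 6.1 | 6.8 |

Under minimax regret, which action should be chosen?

Column bests: State 1=6.8, State 2=6.2, State 3=6.9, State 4=6.7, State 5=6.8.
CropF regrets: 0.0, 0.7, 0.6, 1.4, 1.3 → max 1.4
CropH regrets: 1.7, 0.0, 0.0, 0.5, 1.8 → max 1.8
CropD regrets: 1.7, 0.2, 0.0, 0.0, 1.1 → max 1.7
CropC regrets: 2.6, 0.4, 1.7, 0.6, 0.0 → max 2.6
Smallest max regret = 1.4 → CropF.

CropF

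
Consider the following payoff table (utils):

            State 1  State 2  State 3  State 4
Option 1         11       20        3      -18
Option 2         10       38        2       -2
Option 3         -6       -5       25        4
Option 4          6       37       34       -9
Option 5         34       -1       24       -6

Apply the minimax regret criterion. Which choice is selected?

Option 4

Column bests: State 1=34, State 2=38, State 3=34, State 4=4.
Option 1 regrets: 23, 18, 31, 22 → max 31
Option 2 regrets: 24, 0, 32, 6 → max 32
Option 3 regrets: 40, 43, 9, 0 → max 43
Option 4 regrets: 28, 1, 0, 13 → max 28
Option 5 regrets: 0, 39, 10, 10 → max 39
Smallest max regret = 28 → Option 4.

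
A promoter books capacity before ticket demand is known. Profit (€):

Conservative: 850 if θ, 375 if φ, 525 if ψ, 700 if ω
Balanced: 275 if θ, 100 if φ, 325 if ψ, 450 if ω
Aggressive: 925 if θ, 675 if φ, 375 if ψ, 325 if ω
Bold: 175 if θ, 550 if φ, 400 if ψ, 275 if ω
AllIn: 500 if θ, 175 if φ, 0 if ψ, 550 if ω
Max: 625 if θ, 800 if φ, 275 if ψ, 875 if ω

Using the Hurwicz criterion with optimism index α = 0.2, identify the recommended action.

Conservative: 0.2·850 + 0.8·375 = 470
Balanced: 0.2·450 + 0.8·100 = 170
Aggressive: 0.2·925 + 0.8·325 = 445
Bold: 0.2·550 + 0.8·175 = 250
AllIn: 0.2·550 + 0.8·0 = 110
Max: 0.2·875 + 0.8·275 = 395
Highest Hurwicz score = 470 → Conservative.

Conservative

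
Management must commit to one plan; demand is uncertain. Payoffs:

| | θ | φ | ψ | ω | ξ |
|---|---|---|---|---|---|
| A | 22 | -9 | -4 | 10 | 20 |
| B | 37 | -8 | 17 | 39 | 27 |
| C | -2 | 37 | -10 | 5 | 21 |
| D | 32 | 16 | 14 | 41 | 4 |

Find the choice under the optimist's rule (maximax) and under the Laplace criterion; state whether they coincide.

Row maxima: A=22, B=39, C=37, D=41
Best best-case = 41 → D.
Row averages: A=7.8, B=22.4, C=10.2, D=21.4
Highest average = 22.4 → B.

maximax → D; laplace → B (disagree)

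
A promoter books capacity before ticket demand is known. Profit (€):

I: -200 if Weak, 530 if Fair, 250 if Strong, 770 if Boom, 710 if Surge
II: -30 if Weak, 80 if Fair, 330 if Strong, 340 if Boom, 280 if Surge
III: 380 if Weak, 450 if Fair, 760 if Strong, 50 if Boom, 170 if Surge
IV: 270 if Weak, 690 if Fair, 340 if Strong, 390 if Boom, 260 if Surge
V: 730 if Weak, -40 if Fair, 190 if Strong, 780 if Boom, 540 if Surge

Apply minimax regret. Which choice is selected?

IV

Column bests: Weak=730, Fair=690, Strong=760, Boom=780, Surge=710.
I regrets: 930, 160, 510, 10, 0 → max 930
II regrets: 760, 610, 430, 440, 430 → max 760
III regrets: 350, 240, 0, 730, 540 → max 730
IV regrets: 460, 0, 420, 390, 450 → max 460
V regrets: 0, 730, 570, 0, 170 → max 730
Smallest max regret = 460 → IV.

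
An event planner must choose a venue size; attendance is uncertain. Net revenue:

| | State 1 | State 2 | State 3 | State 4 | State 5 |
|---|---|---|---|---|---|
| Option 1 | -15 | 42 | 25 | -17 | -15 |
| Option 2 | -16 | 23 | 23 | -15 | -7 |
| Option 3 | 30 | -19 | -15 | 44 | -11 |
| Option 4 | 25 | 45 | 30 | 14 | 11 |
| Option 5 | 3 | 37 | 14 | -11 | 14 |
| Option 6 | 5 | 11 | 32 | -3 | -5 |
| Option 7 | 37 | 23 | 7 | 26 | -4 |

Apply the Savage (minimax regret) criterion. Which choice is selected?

Column bests: State 1=37, State 2=45, State 3=32, State 4=44, State 5=14.
Option 1 regrets: 52, 3, 7, 61, 29 → max 61
Option 2 regrets: 53, 22, 9, 59, 21 → max 59
Option 3 regrets: 7, 64, 47, 0, 25 → max 64
Option 4 regrets: 12, 0, 2, 30, 3 → max 30
Option 5 regrets: 34, 8, 18, 55, 0 → max 55
Option 6 regrets: 32, 34, 0, 47, 19 → max 47
Option 7 regrets: 0, 22, 25, 18, 18 → max 25
Smallest max regret = 25 → Option 7.

Option 7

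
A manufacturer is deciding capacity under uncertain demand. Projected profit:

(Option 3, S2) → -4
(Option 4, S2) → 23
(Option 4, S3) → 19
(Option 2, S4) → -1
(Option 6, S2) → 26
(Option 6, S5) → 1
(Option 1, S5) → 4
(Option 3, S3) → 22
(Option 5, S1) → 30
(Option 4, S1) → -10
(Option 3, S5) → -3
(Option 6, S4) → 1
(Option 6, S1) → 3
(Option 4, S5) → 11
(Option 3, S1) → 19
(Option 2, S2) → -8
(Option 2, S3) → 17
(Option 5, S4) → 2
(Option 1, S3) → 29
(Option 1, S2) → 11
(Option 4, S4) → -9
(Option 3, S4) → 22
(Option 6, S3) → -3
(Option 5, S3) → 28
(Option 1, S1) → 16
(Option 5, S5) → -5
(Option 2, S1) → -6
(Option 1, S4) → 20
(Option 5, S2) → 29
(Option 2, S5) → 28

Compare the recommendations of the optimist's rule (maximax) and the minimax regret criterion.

Row maxima: Option 1=29, Option 2=28, Option 3=22, Option 4=23, Option 5=30, Option 6=26
Best best-case = 30 → Option 5.
Column bests: S1=30, S2=29, S3=29, S4=22, S5=28.
Option 1 regrets: 14, 18, 0, 2, 24 → max 24
Option 2 regrets: 36, 37, 12, 23, 0 → max 37
Option 3 regrets: 11, 33, 7, 0, 31 → max 33
Option 4 regrets: 40, 6, 10, 31, 17 → max 40
Option 5 regrets: 0, 0, 1, 20, 33 → max 33
Option 6 regrets: 27, 3, 32, 21, 27 → max 32
Smallest max regret = 24 → Option 1.

maximax → Option 5; minimax regret → Option 1 (disagree)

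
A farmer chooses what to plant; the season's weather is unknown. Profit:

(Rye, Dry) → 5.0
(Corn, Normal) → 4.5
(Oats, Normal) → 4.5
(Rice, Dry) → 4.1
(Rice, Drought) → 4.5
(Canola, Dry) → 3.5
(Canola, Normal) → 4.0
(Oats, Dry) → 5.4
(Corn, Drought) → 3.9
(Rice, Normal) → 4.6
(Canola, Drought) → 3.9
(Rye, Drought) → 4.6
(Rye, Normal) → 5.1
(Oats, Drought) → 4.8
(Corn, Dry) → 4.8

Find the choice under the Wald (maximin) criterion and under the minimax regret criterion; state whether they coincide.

Row minima: Rice=4.1, Rye=4.6, Corn=3.9, Canola=3.5, Oats=4.5
Best worst-case = 4.6 → Rye.
Column bests: Drought=4.8, Dry=5.4, Normal=5.1.
Rice regrets: 0.3, 1.3, 0.5 → max 1.3
Rye regrets: 0.2, 0.4, 0.0 → max 0.4
Corn regrets: 0.9, 0.6, 0.6 → max 0.9
Canola regrets: 0.9, 1.9, 1.1 → max 1.9
Oats regrets: 0.0, 0.0, 0.6 → max 0.6
Smallest max regret = 0.4 → Rye.

maximin → Rye; minimax regret → Rye (agree)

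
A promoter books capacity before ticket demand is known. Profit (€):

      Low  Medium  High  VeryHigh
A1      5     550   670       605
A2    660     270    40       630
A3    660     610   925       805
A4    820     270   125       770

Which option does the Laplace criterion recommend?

A3

Row averages: A1=457.5, A2=400, A3=750, A4=496.25
Highest average = 750 → A3.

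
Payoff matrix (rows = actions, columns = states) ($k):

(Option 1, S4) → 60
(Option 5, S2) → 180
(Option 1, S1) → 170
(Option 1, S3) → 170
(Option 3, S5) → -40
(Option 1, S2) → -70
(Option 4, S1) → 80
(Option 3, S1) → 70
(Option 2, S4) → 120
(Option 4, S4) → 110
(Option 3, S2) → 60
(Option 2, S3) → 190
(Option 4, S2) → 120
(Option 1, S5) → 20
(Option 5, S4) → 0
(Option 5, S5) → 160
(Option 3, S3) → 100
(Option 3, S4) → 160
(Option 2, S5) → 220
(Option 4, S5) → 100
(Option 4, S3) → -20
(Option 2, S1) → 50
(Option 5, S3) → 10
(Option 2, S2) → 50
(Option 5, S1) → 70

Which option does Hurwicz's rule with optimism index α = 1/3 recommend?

Option 2

Option 1: 1/3·170 + 2/3·(-70) = 10
Option 2: 1/3·220 + 2/3·50 = 320/3
Option 3: 1/3·160 + 2/3·(-40) = 80/3
Option 4: 1/3·120 + 2/3·(-20) = 80/3
Option 5: 1/3·180 + 2/3·0 = 60
Highest Hurwicz score = 320/3 → Option 2.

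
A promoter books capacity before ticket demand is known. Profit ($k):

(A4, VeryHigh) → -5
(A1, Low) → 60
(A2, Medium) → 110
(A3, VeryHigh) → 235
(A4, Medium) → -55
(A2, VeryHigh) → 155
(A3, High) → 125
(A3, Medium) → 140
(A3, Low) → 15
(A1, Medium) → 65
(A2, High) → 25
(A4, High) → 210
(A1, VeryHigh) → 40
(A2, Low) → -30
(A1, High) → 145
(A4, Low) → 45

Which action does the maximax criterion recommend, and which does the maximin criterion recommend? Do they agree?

Row maxima: A1=145, A2=155, A3=235, A4=210
Best best-case = 235 → A3.
Row minima: A1=40, A2=-30, A3=15, A4=-55
Best worst-case = 40 → A1.

maximax → A3; maximin → A1 (disagree)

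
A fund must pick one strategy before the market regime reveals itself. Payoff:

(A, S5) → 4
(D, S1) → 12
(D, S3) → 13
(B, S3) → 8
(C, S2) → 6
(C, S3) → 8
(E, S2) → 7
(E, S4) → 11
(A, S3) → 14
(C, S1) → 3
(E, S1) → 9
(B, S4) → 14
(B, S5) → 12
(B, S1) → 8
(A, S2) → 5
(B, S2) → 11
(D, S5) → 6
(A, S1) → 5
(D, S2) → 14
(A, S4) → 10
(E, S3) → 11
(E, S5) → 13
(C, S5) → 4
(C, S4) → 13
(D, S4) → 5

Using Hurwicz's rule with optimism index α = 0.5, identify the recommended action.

B

A: 0.5·14 + 0.5·4 = 9
B: 0.5·14 + 0.5·8 = 11
C: 0.5·13 + 0.5·3 = 8
D: 0.5·14 + 0.5·5 = 9.5
E: 0.5·13 + 0.5·7 = 10
Highest Hurwicz score = 11 → B.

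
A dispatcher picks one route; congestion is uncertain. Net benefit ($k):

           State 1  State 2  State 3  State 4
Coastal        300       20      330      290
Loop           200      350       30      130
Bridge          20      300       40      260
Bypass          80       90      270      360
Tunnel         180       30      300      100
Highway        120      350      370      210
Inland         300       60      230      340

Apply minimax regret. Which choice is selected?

Highway

Column bests: State 1=300, State 2=350, State 3=370, State 4=360.
Coastal regrets: 0, 330, 40, 70 → max 330
Loop regrets: 100, 0, 340, 230 → max 340
Bridge regrets: 280, 50, 330, 100 → max 330
Bypass regrets: 220, 260, 100, 0 → max 260
Tunnel regrets: 120, 320, 70, 260 → max 320
Highway regrets: 180, 0, 0, 150 → max 180
Inland regrets: 0, 290, 140, 20 → max 290
Smallest max regret = 180 → Highway.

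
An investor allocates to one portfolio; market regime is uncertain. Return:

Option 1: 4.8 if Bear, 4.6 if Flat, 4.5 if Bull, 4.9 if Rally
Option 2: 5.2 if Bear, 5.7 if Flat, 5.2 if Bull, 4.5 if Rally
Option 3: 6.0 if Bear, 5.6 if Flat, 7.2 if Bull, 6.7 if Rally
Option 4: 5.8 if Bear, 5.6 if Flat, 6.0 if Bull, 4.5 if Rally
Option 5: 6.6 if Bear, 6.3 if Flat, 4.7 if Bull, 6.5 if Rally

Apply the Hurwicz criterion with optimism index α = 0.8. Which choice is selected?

Option 3

Option 1: 0.8·4.9 + 0.2·4.5 = 4.82
Option 2: 0.8·5.7 + 0.2·4.5 = 5.46
Option 3: 0.8·7.2 + 0.2·5.6 = 6.88
Option 4: 0.8·6.0 + 0.2·4.5 = 5.7
Option 5: 0.8·6.6 + 0.2·4.7 = 6.22
Highest Hurwicz score = 6.88 → Option 3.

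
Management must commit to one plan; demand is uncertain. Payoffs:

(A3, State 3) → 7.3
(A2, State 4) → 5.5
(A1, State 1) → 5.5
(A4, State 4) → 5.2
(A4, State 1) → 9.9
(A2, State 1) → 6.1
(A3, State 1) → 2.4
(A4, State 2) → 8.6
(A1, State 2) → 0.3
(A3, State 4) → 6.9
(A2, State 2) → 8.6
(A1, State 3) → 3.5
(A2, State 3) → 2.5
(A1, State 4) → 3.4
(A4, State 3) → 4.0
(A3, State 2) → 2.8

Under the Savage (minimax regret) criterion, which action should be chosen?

Column bests: State 1=9.9, State 2=8.6, State 3=7.3, State 4=6.9.
A1 regrets: 4.4, 8.3, 3.8, 3.5 → max 8.3
A2 regrets: 3.8, 0.0, 4.8, 1.4 → max 4.8
A3 regrets: 7.5, 5.8, 0.0, 0.0 → max 7.5
A4 regrets: 0.0, 0.0, 3.3, 1.7 → max 3.3
Smallest max regret = 3.3 → A4.

A4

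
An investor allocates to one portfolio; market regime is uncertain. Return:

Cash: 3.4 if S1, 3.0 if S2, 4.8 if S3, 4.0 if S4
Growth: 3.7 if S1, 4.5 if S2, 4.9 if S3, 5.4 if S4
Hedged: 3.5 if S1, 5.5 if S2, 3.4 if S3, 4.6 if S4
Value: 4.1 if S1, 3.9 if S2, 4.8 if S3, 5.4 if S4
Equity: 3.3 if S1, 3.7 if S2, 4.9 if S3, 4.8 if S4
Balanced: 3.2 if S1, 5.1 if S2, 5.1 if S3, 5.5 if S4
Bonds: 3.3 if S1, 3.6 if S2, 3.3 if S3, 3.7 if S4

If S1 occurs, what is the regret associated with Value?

0.0

Best payoff under S1 is 4.1.
Regret = 4.1 − 4.1 = 0.0.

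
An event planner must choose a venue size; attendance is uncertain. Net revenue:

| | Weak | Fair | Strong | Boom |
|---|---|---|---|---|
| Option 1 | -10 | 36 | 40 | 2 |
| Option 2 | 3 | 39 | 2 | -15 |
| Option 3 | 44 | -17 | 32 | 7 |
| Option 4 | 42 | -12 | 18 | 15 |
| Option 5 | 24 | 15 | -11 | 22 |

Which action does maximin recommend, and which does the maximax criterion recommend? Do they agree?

Row minima: Option 1=-10, Option 2=-15, Option 3=-17, Option 4=-12, Option 5=-11
Best worst-case = -10 → Option 1.
Row maxima: Option 1=40, Option 2=39, Option 3=44, Option 4=42, Option 5=24
Best best-case = 44 → Option 3.

maximin → Option 1; maximax → Option 3 (disagree)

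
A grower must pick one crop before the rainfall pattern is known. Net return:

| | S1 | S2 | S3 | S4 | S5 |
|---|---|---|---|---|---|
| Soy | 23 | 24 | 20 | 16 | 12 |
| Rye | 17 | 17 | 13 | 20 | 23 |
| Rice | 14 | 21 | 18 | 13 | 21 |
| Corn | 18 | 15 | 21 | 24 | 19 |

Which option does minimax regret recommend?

Rye

Column bests: S1=23, S2=24, S3=21, S4=24, S5=23.
Soy regrets: 0, 0, 1, 8, 11 → max 11
Rye regrets: 6, 7, 8, 4, 0 → max 8
Rice regrets: 9, 3, 3, 11, 2 → max 11
Corn regrets: 5, 9, 0, 0, 4 → max 9
Smallest max regret = 8 → Rye.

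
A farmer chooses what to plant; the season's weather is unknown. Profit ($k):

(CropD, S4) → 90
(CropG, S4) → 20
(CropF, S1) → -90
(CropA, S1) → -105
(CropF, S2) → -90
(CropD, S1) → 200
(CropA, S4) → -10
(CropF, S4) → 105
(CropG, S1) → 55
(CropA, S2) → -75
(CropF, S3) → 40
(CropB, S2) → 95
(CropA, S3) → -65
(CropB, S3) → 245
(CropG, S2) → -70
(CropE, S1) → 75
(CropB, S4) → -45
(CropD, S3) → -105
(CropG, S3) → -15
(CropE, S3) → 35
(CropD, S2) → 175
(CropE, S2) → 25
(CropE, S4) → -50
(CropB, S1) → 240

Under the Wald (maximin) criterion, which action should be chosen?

Row minima: CropG=-70, CropB=-45, CropD=-105, CropE=-50, CropA=-105, CropF=-90
Best worst-case = -45 → CropB.

CropB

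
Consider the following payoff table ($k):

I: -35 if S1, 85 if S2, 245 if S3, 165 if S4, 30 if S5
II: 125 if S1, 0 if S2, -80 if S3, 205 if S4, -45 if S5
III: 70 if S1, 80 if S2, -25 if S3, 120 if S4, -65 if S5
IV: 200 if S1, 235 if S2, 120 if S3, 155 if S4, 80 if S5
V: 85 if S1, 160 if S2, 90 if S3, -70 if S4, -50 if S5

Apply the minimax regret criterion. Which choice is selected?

Column bests: S1=200, S2=235, S3=245, S4=205, S5=80.
I regrets: 235, 150, 0, 40, 50 → max 235
II regrets: 75, 235, 325, 0, 125 → max 325
III regrets: 130, 155, 270, 85, 145 → max 270
IV regrets: 0, 0, 125, 50, 0 → max 125
V regrets: 115, 75, 155, 275, 130 → max 275
Smallest max regret = 125 → IV.

IV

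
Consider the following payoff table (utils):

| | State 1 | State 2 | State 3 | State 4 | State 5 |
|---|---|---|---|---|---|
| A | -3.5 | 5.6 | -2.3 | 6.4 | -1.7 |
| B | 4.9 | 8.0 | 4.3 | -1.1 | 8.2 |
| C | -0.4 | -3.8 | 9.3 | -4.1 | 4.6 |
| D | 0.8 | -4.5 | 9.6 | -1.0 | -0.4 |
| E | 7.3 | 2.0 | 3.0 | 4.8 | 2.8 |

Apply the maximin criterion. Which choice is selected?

Row minima: A=-3.5, B=-1.1, C=-4.1, D=-4.5, E=2.0
Best worst-case = 2.0 → E.

E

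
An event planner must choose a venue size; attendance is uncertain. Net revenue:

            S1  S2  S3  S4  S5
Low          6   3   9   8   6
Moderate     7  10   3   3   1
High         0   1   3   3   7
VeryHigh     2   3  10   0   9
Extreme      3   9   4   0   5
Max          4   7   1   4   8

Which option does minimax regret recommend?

Low

Column bests: S1=7, S2=10, S3=10, S4=8, S5=9.
Low regrets: 1, 7, 1, 0, 3 → max 7
Moderate regrets: 0, 0, 7, 5, 8 → max 8
High regrets: 7, 9, 7, 5, 2 → max 9
VeryHigh regrets: 5, 7, 0, 8, 0 → max 8
Extreme regrets: 4, 1, 6, 8, 4 → max 8
Max regrets: 3, 3, 9, 4, 1 → max 9
Smallest max regret = 7 → Low.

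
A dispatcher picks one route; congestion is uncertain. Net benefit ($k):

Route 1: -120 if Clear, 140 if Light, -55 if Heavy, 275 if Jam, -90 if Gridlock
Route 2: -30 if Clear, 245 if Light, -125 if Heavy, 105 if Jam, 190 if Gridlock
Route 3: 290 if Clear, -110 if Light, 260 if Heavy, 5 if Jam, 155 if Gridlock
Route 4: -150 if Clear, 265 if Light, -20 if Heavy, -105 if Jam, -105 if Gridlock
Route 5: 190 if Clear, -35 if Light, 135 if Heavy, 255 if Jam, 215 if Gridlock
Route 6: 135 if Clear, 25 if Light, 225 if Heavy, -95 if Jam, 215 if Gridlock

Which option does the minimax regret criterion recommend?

Route 5

Column bests: Clear=290, Light=265, Heavy=260, Jam=275, Gridlock=215.
Route 1 regrets: 410, 125, 315, 0, 305 → max 410
Route 2 regrets: 320, 20, 385, 170, 25 → max 385
Route 3 regrets: 0, 375, 0, 270, 60 → max 375
Route 4 regrets: 440, 0, 280, 380, 320 → max 440
Route 5 regrets: 100, 300, 125, 20, 0 → max 300
Route 6 regrets: 155, 240, 35, 370, 0 → max 370
Smallest max regret = 300 → Route 5.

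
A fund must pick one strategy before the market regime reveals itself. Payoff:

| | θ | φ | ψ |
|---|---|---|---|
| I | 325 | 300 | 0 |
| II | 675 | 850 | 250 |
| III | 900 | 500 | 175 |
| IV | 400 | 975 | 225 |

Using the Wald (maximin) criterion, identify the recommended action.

II

Row minima: I=0, II=250, III=175, IV=225
Best worst-case = 250 → II.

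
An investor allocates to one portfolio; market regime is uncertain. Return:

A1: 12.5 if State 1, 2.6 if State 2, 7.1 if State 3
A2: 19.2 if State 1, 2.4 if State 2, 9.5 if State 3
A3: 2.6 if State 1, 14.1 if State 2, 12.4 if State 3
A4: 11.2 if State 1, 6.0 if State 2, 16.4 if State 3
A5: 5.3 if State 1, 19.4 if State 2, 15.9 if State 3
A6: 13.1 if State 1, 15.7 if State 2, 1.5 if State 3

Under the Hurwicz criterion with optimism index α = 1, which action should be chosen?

A5

A1: 1·12.5 + 0·2.6 = 12.5
A2: 1·19.2 + 0·2.4 = 19.2
A3: 1·14.1 + 0·2.6 = 14.1
A4: 1·16.4 + 0·6.0 = 16.4
A5: 1·19.4 + 0·5.3 = 19.4
A6: 1·15.7 + 0·1.5 = 15.7
Highest Hurwicz score = 19.4 → A5.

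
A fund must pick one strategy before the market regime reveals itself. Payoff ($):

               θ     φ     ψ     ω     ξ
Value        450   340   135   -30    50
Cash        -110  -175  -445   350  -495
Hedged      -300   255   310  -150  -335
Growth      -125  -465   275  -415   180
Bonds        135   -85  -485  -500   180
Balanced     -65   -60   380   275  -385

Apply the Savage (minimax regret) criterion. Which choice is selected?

Value

Column bests: θ=450, φ=340, ψ=380, ω=350, ξ=180.
Value regrets: 0, 0, 245, 380, 130 → max 380
Cash regrets: 560, 515, 825, 0, 675 → max 825
Hedged regrets: 750, 85, 70, 500, 515 → max 750
Growth regrets: 575, 805, 105, 765, 0 → max 805
Bonds regrets: 315, 425, 865, 850, 0 → max 865
Balanced regrets: 515, 400, 0, 75, 565 → max 565
Smallest max regret = 380 → Value.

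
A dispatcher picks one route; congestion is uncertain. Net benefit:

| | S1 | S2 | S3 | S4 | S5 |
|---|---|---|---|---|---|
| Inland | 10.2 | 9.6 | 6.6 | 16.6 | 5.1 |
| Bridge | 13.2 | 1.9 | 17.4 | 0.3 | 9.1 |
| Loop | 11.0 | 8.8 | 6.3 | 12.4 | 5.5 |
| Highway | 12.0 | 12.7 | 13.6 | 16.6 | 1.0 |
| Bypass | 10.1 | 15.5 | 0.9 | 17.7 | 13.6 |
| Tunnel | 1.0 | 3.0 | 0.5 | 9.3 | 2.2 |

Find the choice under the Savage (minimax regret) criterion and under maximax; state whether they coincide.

minimax regret → Inland; maximax → Bypass (disagree)

Column bests: S1=13.2, S2=15.5, S3=17.4, S4=17.7, S5=13.6.
Inland regrets: 3.0, 5.9, 10.8, 1.1, 8.5 → max 10.8
Bridge regrets: 0.0, 13.6, 0.0, 17.4, 4.5 → max 17.4
Loop regrets: 2.2, 6.7, 11.1, 5.3, 8.1 → max 11.1
Highway regrets: 1.2, 2.8, 3.8, 1.1, 12.6 → max 12.6
Bypass regrets: 3.1, 0.0, 16.5, 0.0, 0.0 → max 16.5
Tunnel regrets: 12.2, 12.5, 16.9, 8.4, 11.4 → max 16.9
Smallest max regret = 10.8 → Inland.
Row maxima: Inland=16.6, Bridge=17.4, Loop=12.4, Highway=16.6, Bypass=17.7, Tunnel=9.3
Best best-case = 17.7 → Bypass.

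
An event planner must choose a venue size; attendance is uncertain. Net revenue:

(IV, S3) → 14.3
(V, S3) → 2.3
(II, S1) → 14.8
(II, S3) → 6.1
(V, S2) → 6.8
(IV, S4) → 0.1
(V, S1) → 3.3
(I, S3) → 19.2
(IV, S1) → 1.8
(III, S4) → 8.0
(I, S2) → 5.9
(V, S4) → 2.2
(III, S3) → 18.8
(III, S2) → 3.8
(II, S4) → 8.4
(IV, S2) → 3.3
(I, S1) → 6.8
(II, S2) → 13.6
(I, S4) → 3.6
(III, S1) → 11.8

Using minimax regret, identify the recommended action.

Column bests: S1=14.8, S2=13.6, S3=19.2, S4=8.4.
I regrets: 8.0, 7.7, 0.0, 4.8 → max 8.0
II regrets: 0.0, 0.0, 13.1, 0.0 → max 13.1
III regrets: 3.0, 9.8, 0.4, 0.4 → max 9.8
IV regrets: 13.0, 10.3, 4.9, 8.3 → max 13.0
V regrets: 11.5, 6.8, 16.9, 6.2 → max 16.9
Smallest max regret = 8.0 → I.

I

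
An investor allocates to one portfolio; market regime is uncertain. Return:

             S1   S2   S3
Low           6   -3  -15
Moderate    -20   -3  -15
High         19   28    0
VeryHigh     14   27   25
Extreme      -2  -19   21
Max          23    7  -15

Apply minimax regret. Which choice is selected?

Column bests: S1=23, S2=28, S3=25.
Low regrets: 17, 31, 40 → max 40
Moderate regrets: 43, 31, 40 → max 43
High regrets: 4, 0, 25 → max 25
VeryHigh regrets: 9, 1, 0 → max 9
Extreme regrets: 25, 47, 4 → max 47
Max regrets: 0, 21, 40 → max 40
Smallest max regret = 9 → VeryHigh.

VeryHigh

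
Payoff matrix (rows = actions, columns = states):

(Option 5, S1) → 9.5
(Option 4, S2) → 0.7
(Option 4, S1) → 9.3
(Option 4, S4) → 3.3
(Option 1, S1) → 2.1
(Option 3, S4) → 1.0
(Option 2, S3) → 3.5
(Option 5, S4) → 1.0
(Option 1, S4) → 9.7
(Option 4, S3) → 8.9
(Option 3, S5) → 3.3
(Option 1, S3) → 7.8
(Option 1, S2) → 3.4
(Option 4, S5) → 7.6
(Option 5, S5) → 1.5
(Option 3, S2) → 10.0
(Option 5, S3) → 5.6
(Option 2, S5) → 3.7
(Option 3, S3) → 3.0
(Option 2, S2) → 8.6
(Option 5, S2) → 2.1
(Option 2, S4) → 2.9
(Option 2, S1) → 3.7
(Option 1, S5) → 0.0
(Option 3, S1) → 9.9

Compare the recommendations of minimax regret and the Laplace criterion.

minimax regret → Option 2; laplace → Option 4 (disagree)

Column bests: S1=9.9, S2=10.0, S3=8.9, S4=9.7, S5=7.6.
Option 1 regrets: 7.8, 6.6, 1.1, 0.0, 7.6 → max 7.8
Option 2 regrets: 6.2, 1.4, 5.4, 6.8, 3.9 → max 6.8
Option 3 regrets: 0.0, 0.0, 5.9, 8.7, 4.3 → max 8.7
Option 4 regrets: 0.6, 9.3, 0.0, 6.4, 0.0 → max 9.3
Option 5 regrets: 0.4, 7.9, 3.3, 8.7, 6.1 → max 8.7
Smallest max regret = 6.8 → Option 2.
Row averages: Option 1=4.6, Option 2=4.48, Option 3=5.44, Option 4=5.96, Option 5=3.94
Highest average = 5.96 → Option 4.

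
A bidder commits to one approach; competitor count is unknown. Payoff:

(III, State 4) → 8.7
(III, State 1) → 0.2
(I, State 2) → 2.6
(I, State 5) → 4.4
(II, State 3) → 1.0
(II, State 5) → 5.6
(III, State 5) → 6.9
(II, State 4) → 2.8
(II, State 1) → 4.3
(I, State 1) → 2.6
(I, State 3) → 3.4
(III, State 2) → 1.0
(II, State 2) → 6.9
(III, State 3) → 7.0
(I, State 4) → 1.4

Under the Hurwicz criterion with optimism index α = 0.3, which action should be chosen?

I: 0.3·4.4 + 0.7·1.4 = 2.3
II: 0.3·6.9 + 0.7·1.0 = 2.77
III: 0.3·8.7 + 0.7·0.2 = 2.75
Highest Hurwicz score = 2.77 → II.

II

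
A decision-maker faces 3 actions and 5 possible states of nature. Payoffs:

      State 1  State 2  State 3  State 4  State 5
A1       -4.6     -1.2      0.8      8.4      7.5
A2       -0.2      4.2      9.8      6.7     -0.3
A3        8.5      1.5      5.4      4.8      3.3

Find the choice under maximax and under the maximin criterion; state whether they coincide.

Row maxima: A1=8.4, A2=9.8, A3=8.5
Best best-case = 9.8 → A2.
Row minima: A1=-4.6, A2=-0.3, A3=1.5
Best worst-case = 1.5 → A3.

maximax → A2; maximin → A3 (disagree)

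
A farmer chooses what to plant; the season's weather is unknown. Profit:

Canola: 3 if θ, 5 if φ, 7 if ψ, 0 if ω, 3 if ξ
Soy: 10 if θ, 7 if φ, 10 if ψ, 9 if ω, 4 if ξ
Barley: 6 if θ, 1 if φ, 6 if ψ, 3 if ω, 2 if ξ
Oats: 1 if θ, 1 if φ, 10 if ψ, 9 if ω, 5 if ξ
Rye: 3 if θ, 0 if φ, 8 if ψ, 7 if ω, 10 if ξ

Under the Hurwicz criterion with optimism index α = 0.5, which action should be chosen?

Canola: 0.5·7 + 0.5·0 = 3.5
Soy: 0.5·10 + 0.5·4 = 7
Barley: 0.5·6 + 0.5·1 = 3.5
Oats: 0.5·10 + 0.5·1 = 5.5
Rye: 0.5·10 + 0.5·0 = 5
Highest Hurwicz score = 7 → Soy.

Soy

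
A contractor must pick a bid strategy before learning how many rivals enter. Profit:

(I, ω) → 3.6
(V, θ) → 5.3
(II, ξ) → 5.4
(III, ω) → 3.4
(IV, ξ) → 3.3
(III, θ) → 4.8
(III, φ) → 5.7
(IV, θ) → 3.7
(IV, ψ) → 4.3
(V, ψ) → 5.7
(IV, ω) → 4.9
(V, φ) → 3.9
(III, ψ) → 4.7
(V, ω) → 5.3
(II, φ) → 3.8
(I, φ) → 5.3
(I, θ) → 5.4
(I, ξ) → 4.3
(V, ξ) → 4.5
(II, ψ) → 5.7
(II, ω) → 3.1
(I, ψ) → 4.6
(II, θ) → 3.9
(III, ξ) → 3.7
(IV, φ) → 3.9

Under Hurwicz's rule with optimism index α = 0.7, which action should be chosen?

V

I: 0.7·5.4 + 0.3·3.6 = 4.86
II: 0.7·5.7 + 0.3·3.1 = 4.92
III: 0.7·5.7 + 0.3·3.4 = 5.01
IV: 0.7·4.9 + 0.3·3.3 = 4.42
V: 0.7·5.7 + 0.3·3.9 = 5.16
Highest Hurwicz score = 5.16 → V.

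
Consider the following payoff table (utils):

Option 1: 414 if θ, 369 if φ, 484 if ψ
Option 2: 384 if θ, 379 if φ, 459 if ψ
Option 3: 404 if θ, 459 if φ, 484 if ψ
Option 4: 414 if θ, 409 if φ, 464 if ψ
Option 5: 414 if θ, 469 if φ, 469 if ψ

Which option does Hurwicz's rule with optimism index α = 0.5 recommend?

Option 3

Option 1: 0.5·484 + 0.5·369 = 426.5
Option 2: 0.5·459 + 0.5·379 = 419
Option 3: 0.5·484 + 0.5·404 = 444
Option 4: 0.5·464 + 0.5·409 = 436.5
Option 5: 0.5·469 + 0.5·414 = 441.5
Highest Hurwicz score = 444 → Option 3.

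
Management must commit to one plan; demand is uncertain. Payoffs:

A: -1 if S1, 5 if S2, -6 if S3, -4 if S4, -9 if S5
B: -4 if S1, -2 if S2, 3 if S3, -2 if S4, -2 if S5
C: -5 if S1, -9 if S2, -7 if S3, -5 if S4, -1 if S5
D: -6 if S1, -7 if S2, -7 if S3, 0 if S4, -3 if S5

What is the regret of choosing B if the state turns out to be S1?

Best payoff under S1 is -1.
Regret = -1 − (-4) = 3.

3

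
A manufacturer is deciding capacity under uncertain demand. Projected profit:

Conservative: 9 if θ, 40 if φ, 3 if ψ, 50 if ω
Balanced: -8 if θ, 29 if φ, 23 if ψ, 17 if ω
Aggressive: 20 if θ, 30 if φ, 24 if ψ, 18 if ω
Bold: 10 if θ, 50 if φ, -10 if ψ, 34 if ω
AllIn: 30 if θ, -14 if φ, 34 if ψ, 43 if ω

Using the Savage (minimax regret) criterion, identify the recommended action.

Column bests: θ=30, φ=50, ψ=34, ω=50.
Conservative regrets: 21, 10, 31, 0 → max 31
Balanced regrets: 38, 21, 11, 33 → max 38
Aggressive regrets: 10, 20, 10, 32 → max 32
Bold regrets: 20, 0, 44, 16 → max 44
AllIn regrets: 0, 64, 0, 7 → max 64
Smallest max regret = 31 → Conservative.

Conservative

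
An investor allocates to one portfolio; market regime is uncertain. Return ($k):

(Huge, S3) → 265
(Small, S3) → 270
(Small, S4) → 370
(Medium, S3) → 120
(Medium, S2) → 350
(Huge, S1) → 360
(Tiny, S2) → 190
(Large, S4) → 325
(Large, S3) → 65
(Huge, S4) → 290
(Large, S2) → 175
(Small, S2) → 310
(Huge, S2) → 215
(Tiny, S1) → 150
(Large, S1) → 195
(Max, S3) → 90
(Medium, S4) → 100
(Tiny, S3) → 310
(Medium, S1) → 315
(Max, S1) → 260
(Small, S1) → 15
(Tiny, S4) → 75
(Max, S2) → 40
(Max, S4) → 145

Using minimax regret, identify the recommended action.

Huge

Column bests: S1=360, S2=350, S3=310, S4=370.
Tiny regrets: 210, 160, 0, 295 → max 295
Small regrets: 345, 40, 40, 0 → max 345
Medium regrets: 45, 0, 190, 270 → max 270
Large regrets: 165, 175, 245, 45 → max 245
Huge regrets: 0, 135, 45, 80 → max 135
Max regrets: 100, 310, 220, 225 → max 310
Smallest max regret = 135 → Huge.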